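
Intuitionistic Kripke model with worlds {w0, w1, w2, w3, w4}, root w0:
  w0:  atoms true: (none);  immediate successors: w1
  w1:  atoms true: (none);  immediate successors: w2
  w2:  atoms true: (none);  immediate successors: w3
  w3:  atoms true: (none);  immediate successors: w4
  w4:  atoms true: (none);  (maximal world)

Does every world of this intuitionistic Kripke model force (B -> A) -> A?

Not every world: w0 ||-/- (B -> A) -> A.
w0 ||-/- (B -> A) -> A: already at w0 itself, w0 ||- B -> A but w0 ||-/- A.
w0 lacks atom A, so w0 ||-/- A.

No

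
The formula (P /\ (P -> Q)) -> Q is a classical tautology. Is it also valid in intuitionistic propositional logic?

Yes

This is modus ponens in implicational form, which is intuitionistically derivable.
If a world forces P and P -> Q, then applying the implication at that world (which is accessible from itself) gives Q.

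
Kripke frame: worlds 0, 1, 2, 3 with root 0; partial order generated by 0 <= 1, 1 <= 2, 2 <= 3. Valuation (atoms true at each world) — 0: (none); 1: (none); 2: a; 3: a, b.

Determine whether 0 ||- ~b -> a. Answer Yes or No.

Yes

0 ||- ~b -> a vacuously: no world accessible from 0 forces the antecedent ~b.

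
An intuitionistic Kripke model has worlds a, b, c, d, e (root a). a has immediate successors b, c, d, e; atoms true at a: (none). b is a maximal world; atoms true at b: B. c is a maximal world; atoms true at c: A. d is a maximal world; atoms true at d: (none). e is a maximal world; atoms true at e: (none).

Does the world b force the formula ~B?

b ||-/- ~B since b is accessible from b and b ||- B.

No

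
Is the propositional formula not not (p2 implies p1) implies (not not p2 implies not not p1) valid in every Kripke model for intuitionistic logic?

Yes

This is the distribution of double negation over implication, which is intuitionistically derivable.
Assume not not (p2 implies p1) and not not p2; suppose not p1. Then p2 implies p1 would give not p2 (by contraposition), contradicting not not p2; so not (p2 implies p1), contradicting not not (p2 implies p1). Hence not not p1.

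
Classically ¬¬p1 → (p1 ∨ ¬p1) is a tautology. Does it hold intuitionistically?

This is a variant of double-negation elimination (deriving excluded middle from double negation), which is not intuitionistically valid.
A Kripke countermodel: worlds w0, w1; order generated by w0 ≤ w1; atoms true at each world — w0:{}; w1:{p1}.
w0 ⊮ ¬¬p1 → (p1 ∨ ¬p1): already at w0 itself, w0 ⊩ ¬¬p1 but w0 ⊮ p1 ∨ ¬p1.
w0 ⊮ p1 ∨ ¬p1: neither disjunct is forced at w0.
w0 lacks atom p1, so w0 ⊮ p1.
So the root w0 does not force the formula.

No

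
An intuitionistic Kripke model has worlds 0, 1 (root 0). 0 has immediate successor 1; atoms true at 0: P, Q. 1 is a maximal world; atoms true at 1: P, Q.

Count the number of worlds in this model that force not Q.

0

0: does not force it — 0 does not force not Q since 0 is accessible from 0 and 0 forces Q.
1: does not force it.
Worlds forcing the formula: { }.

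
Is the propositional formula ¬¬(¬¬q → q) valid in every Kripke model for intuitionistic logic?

This is the double negation of double-negation elimination, which is intuitionistically derivable.
By Glivenko's theorem the double negation of any classical propositional tautology is intuitionistically provable; ¬¬q → q is classically a tautology.

Yes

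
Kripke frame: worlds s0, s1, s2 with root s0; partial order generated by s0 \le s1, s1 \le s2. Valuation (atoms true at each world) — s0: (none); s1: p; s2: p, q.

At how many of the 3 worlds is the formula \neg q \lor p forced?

2

s0: does not force it — s0 \nVdash \neg q \lor p: neither disjunct is forced at s0.
s1: forces it.
s2: forces it.
Worlds forcing the formula: {s1, s2}.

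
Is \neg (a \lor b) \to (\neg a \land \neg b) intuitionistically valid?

Yes

This is a constructively valid De Morgan direction (negated disjunction to conjunction of negations), which is intuitionistically derivable.
From \neg (a \lor b): if a held then a \lor b would, contradiction — so \neg a; similarly \neg b.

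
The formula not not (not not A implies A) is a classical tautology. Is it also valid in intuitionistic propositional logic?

This is the double negation of double-negation elimination, which is intuitionistically derivable.
By Glivenko's theorem the double negation of any classical propositional tautology is intuitionistically provable; not not A implies A is classically a tautology.

Yes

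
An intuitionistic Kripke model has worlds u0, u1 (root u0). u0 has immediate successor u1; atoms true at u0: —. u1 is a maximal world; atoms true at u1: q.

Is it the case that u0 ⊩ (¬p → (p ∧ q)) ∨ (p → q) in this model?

u0 ⊩ (¬p → (p ∧ q)) ∨ (p → q) via the disjunct p → q.

Yes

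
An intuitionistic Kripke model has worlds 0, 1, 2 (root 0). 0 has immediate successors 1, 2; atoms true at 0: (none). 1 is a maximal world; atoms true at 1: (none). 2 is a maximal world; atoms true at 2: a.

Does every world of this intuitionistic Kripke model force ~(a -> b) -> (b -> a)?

Yes

0 ||- ~(a -> b) -> (b -> a): every world accessible from 0 that forces ~(a -> b) (namely 2) also forces b -> a.
Since the root 0 forces ~(a -> b) -> (b -> a) and forcing is persistent (monotone upward), every world forces it.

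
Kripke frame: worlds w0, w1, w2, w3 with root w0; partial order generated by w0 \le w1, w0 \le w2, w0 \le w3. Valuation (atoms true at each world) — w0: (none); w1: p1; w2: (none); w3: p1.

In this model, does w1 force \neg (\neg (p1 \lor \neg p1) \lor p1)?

w1 \nVdash \neg (\neg (p1 \lor \neg p1) \lor p1) since w1 is accessible from w1 and w1 \Vdash \neg (p1 \lor \neg p1) \lor p1.
w1 \Vdash \neg (p1 \lor \neg p1) \lor p1 via the disjunct p1.

No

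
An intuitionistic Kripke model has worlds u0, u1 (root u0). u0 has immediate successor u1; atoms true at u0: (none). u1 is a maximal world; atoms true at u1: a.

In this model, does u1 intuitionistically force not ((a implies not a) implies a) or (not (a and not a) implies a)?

u1 forces not ((a implies not a) implies a) or (not (a and not a) implies a) via the disjunct not (a and not a) implies a.

Yes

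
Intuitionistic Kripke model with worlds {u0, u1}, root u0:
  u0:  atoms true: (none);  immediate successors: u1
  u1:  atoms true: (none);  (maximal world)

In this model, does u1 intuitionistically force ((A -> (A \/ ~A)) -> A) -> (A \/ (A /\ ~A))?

u1 ||- ((A -> (A \/ ~A)) -> A) -> (A \/ (A /\ ~A)) vacuously: no world accessible from u1 forces the antecedent (A -> (A \/ ~A)) -> A.

Yes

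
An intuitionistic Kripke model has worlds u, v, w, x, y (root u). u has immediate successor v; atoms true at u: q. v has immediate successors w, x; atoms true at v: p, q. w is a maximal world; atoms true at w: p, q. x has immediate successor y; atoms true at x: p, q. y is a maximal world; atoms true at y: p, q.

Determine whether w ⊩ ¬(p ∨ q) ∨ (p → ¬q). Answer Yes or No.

w ⊮ ¬(p ∨ q) ∨ (p → ¬q): neither disjunct is forced at w.
w ⊮ ¬(p ∨ q) since w is accessible from w and w ⊩ p ∨ q.
w ⊩ p ∨ q via the disjunct p.

No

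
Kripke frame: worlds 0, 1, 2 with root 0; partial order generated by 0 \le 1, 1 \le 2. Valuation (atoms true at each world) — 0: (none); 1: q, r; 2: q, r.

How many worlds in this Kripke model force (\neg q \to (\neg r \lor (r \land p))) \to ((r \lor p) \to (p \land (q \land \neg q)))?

0

0: does not force it — 0 \nVdash (\neg q \to (\neg r \lor (r \land p))) \to ((r \lor p) \to (p \land (q \land \neg q))): already at 0 itself, 0 \Vdash \neg q \to (\neg r \lor (r \land p)) but 0 \nVdash (r \lor p) \to (p \land (q \land \neg q)).
1: does not force it — 1 \nVdash (\neg q \to (\neg r \lor (r \land p))) \to ((r \lor p) \to (p \land (q \land \neg q))): already at 1 itself, 1 \Vdash \neg q \to (\neg r \lor (r \land p)) but 1 \nVdash (r \lor p) \to (p \land (q \land \neg q)).
2: does not force it.
Worlds forcing the formula: { }.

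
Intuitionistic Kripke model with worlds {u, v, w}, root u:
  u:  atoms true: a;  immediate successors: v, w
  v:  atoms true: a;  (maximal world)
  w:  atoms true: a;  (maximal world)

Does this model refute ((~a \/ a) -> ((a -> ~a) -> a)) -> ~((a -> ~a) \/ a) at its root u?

u ||-/- ((~a \/ a) -> ((a -> ~a) -> a)) -> ~((a -> ~a) \/ a): already at u itself, u ||- (~a \/ a) -> ((a -> ~a) -> a) but u ||-/- ~((a -> ~a) \/ a).
u ||-/- ~((a -> ~a) \/ a) since u is accessible from u and u ||- (a -> ~a) \/ a.
u ||- (a -> ~a) \/ a via the disjunct a.
So the root u does not force ((~a \/ a) -> ((a -> ~a) -> a)) -> ~((a -> ~a) \/ a); the model is a countermodel.

Yes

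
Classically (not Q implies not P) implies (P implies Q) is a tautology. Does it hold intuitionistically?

This is the converse of contraposition, which is not intuitionistically valid.
A Kripke countermodel: worlds s0, s1; order generated by s0 <= s1; atoms true at each world — s0:{P}; s1:{P,Q}.
s0 does not force (not Q implies not P) implies (P implies Q): already at s0 itself, s0 forces not Q implies not P but s0 does not force P implies Q.
s0 does not force P implies Q: already at s0 itself, s0 forces P but s0 does not force Q.
s0 lacks atom Q, so s0 does not force Q.
So the root s0 does not force the formula.

No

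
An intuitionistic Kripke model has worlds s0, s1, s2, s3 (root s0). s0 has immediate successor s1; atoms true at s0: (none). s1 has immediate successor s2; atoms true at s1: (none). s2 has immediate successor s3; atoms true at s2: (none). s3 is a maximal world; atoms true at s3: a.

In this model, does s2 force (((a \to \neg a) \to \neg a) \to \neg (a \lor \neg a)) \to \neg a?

Yes

s2 \Vdash (((a \to \neg a) \to \neg a) \to \neg (a \lor \neg a)) \to \neg a vacuously: no world accessible from s2 forces the antecedent ((a \to \neg a) \to \neg a) \to \neg (a \lor \neg a).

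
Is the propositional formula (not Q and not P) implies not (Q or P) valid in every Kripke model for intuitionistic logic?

This is a constructively valid De Morgan direction (conjunction of negations to negated disjunction), which is intuitionistically derivable.
If both not Q and not P hold at a world, no accessible world forces Q or forces P, so none forces Q or P.

Yes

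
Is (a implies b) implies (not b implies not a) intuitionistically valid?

This is the forward direction of contraposition, which is intuitionistically derivable.
Assume a implies b and not b. If a held then b would follow, contradicting not b; so not a.

Yes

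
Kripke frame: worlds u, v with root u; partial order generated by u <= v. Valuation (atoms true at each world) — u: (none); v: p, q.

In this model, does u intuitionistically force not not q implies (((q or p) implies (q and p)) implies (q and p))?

No

u does not force not not q implies (((q or p) implies (q and p)) implies (q and p)): already at u itself, u forces not not q but u does not force ((q or p) implies (q and p)) implies (q and p).
u does not force ((q or p) implies (q and p)) implies (q and p): already at u itself, u forces (q or p) implies (q and p) but u does not force q and p.
u does not force q and p since u fails q.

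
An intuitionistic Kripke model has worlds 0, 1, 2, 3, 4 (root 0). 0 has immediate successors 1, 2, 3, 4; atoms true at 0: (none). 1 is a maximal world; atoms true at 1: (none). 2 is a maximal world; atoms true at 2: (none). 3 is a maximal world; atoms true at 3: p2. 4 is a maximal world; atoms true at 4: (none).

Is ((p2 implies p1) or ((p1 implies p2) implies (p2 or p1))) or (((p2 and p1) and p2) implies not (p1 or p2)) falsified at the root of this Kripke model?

0 forces ((p2 implies p1) or ((p1 implies p2) implies (p2 or p1))) or (((p2 and p1) and p2) implies not (p1 or p2)) via the disjunct ((p2 and p1) and p2) implies not (p1 or p2).
So the root 0 forces ((p2 implies p1) or ((p1 implies p2) implies (p2 or p1))) or (((p2 and p1) and p2) implies not (p1 or p2)); the model is not a countermodel.

No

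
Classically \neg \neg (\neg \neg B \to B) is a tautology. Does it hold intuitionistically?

Yes

This is the double negation of double-negation elimination, which is intuitionistically derivable.
By Glivenko's theorem the double negation of any classical propositional tautology is intuitionistically provable; \neg \neg B \to B is classically a tautology.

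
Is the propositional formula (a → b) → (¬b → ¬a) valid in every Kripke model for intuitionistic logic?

Yes

This is the forward direction of contraposition, which is intuitionistically derivable.
Assume a → b and ¬b. If a held then b would follow, contradicting ¬b; so ¬a.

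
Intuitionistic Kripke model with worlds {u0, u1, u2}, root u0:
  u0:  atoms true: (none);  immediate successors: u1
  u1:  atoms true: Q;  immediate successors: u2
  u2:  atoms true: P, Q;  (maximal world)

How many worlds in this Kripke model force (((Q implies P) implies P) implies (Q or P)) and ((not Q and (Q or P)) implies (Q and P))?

2

u0: does not force it — u0 does not force (((Q implies P) implies P) implies (Q or P)) and ((not Q and (Q or P)) implies (Q and P)) since u0 fails ((Q implies P) implies P) implies (Q or P).
u1: forces it.
u2: forces it.
Worlds forcing the formula: {u1, u2}.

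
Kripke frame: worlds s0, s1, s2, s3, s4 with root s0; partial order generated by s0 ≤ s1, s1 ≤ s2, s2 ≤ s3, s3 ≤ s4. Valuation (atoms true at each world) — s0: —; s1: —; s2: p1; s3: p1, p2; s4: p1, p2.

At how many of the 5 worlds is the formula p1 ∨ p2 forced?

s0: does not force it — s0 ⊮ p1 ∨ p2: neither disjunct is forced at s0.
s1: does not force it.
s2: forces it.
s3: forces it.
s4: forces it.
Worlds forcing the formula: {s2, s3, s4}.

3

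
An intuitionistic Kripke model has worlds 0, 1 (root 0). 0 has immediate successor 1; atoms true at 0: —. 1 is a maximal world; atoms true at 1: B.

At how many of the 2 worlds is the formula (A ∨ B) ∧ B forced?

1

0: does not force it — 0 ⊮ (A ∨ B) ∧ B since 0 fails A ∨ B.
1: forces it.
Worlds forcing the formula: {1}.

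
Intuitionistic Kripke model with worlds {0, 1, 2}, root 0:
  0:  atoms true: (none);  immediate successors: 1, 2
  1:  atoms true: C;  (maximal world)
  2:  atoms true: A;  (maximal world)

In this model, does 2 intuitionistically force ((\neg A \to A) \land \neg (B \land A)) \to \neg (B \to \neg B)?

2 \nVdash ((\neg A \to A) \land \neg (B \land A)) \to \neg (B \to \neg B): already at 2 itself, 2 \Vdash (\neg A \to A) \land \neg (B \land A) but 2 \nVdash \neg (B \to \neg B).
2 \nVdash \neg (B \to \neg B) since 2 is accessible from 2 and 2 \Vdash B \to \neg B.
2 \Vdash B \to \neg B vacuously: no world accessible from 2 forces the antecedent B.

No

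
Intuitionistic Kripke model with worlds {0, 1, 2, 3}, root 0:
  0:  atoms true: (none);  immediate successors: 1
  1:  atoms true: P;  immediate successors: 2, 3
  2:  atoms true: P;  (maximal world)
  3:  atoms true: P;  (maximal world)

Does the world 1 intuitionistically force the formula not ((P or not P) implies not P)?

Yes

1 forces not ((P or not P) implies not P): no world accessible from 1 forces (P or not P) implies not P.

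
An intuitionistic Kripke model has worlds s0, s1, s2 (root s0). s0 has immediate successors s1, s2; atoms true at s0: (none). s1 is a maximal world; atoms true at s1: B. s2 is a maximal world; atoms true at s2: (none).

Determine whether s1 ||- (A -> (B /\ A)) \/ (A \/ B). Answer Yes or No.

Yes

s1 ||- (A -> (B /\ A)) \/ (A \/ B) via the disjunct A -> (B /\ A).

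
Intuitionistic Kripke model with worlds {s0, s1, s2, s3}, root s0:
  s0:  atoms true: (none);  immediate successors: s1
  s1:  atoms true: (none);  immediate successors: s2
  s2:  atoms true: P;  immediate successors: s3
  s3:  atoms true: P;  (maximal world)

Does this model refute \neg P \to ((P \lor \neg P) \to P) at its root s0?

No

s0 \Vdash \neg P \to ((P \lor \neg P) \to P) vacuously: no world accessible from s0 forces the antecedent \neg P.
So the root s0 forces \neg P \to ((P \lor \neg P) \to P); the model is not a countermodel.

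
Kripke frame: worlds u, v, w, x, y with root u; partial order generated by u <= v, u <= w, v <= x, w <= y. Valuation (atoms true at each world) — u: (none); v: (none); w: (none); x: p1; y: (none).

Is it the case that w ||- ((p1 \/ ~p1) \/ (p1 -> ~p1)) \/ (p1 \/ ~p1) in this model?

w ||- ((p1 \/ ~p1) \/ (p1 -> ~p1)) \/ (p1 \/ ~p1) via the disjunct (p1 \/ ~p1) \/ (p1 -> ~p1).

Yes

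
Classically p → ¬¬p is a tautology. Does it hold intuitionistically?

This is double-negation introduction, which is intuitionistically derivable.
If a world forces p then every accessible world forces p (persistence), so none forces ¬p; hence ¬¬p.

Yes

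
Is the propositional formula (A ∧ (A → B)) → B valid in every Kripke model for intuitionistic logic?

Yes

This is modus ponens in implicational form, which is intuitionistically derivable.
If a world forces A and A → B, then applying the implication at that world (which is accessible from itself) gives B.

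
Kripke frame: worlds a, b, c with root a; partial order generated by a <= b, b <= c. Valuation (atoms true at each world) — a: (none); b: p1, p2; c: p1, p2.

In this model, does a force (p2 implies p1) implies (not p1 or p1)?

a does not force (p2 implies p1) implies (not p1 or p1): already at a itself, a forces p2 implies p1 but a does not force not p1 or p1.
a does not force not p1 or p1: neither disjunct is forced at a.
a does not force not p1 since b is accessible from a and b forces p1.

No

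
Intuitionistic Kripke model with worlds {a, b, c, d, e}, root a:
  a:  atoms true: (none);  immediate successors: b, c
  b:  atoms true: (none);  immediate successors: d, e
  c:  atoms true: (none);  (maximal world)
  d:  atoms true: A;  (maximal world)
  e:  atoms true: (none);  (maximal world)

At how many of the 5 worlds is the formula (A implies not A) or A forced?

3

a: does not force it — a does not force (A implies not A) or A: neither disjunct is forced at a.
b: does not force it — b does not force (A implies not A) or A: neither disjunct is forced at b.
c: forces it.
d: forces it.
e: forces it.
Worlds forcing the formula: {c, d, e}.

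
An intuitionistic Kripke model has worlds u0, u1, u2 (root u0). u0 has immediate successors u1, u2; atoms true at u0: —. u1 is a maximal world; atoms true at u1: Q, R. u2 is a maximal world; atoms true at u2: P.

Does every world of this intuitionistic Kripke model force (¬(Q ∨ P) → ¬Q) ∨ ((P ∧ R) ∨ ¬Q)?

Yes

u0 ⊩ (¬(Q ∨ P) → ¬Q) ∨ ((P ∧ R) ∨ ¬Q) via the disjunct ¬(Q ∨ P) → ¬Q.
Since the root u0 forces (¬(Q ∨ P) → ¬Q) ∨ ((P ∧ R) ∨ ¬Q) and forcing is persistent (monotone upward), every world forces it.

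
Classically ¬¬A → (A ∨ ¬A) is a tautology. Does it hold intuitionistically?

No

This is a variant of double-negation elimination (deriving excluded middle from double negation), which is not intuitionistically valid.
A Kripke countermodel: worlds a, b; order generated by a ≤ b; atoms true at each world — a:{}; b:{A}.
a ⊮ ¬¬A → (A ∨ ¬A): already at a itself, a ⊩ ¬¬A but a ⊮ A ∨ ¬A.
a ⊮ A ∨ ¬A: neither disjunct is forced at a.
a lacks atom A, so a ⊮ A.
So the root a does not force the formula.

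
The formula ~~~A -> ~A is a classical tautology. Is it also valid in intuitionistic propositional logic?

Yes

This is triple-negation reduction, which is intuitionistically derivable.
Assume ~~~A and suppose A. Then ~~A (double-negation introduction), contradicting ~~~A. So ~A.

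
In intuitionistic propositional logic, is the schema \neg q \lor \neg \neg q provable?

This is the weak law of excluded middle, which is not intuitionistically valid.
A Kripke countermodel: worlds w0, w1, w2; order generated by w0 \le w1, w0 \le w2; atoms true at each world — w0:{}; w1:{q}; w2:{}.
w0 \nVdash \neg q \lor \neg \neg q: neither disjunct is forced at w0.
w0 \nVdash \neg q since w1 is accessible from w0 and w1 \Vdash q.
So the root w0 does not force the formula.

No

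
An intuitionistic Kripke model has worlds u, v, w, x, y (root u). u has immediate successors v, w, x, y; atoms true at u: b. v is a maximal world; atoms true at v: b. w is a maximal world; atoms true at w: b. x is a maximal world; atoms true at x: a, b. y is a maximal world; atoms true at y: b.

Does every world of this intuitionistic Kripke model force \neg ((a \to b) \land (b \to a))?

Not every world: u \nVdash \neg ((a \to b) \land (b \to a)).
u \nVdash \neg ((a \to b) \land (b \to a)) since x is accessible from u and x \Vdash (a \to b) \land (b \to a).
x \Vdash (a \to b) \land (b \to a) since x forces both conjuncts.

No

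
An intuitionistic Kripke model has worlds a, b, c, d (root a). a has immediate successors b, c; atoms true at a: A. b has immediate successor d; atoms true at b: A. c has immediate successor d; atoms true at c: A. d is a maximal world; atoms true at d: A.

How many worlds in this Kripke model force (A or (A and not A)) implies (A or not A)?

a: forces it.
b: forces it.
c: forces it.
d: forces it.
Worlds forcing the formula: {a, b, c, d}.

4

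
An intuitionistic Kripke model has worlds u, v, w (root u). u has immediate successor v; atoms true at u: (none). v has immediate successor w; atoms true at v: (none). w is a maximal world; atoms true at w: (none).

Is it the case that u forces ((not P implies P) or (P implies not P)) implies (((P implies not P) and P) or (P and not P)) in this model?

u does not force ((not P implies P) or (P implies not P)) implies (((P implies not P) and P) or (P and not P)): already at u itself, u forces (not P implies P) or (P implies not P) but u does not force ((P implies not P) and P) or (P and not P).
u does not force ((P implies not P) and P) or (P and not P): neither disjunct is forced at u.
u does not force (P implies not P) and P since u fails P.

No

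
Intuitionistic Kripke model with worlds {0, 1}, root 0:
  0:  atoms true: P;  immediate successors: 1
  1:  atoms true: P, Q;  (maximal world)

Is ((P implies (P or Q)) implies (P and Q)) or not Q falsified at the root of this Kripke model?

Yes

0 does not force ((P implies (P or Q)) implies (P and Q)) or not Q: neither disjunct is forced at 0.
0 does not force (P implies (P or Q)) implies (P and Q): already at 0 itself, 0 forces P implies (P or Q) but 0 does not force P and Q.
0 does not force P and Q since 0 fails Q.
So the root 0 does not force ((P implies (P or Q)) implies (P and Q)) or not Q; the model is a countermodel.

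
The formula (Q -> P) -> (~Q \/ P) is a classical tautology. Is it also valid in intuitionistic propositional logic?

This is the material-implication-as-disjunction principle, which is not intuitionistically valid.
A Kripke countermodel: worlds a, b; order generated by a <= b; atoms true at each world — a:{}; b:{P,Q}.
a ||-/- (Q -> P) -> (~Q \/ P): already at a itself, a ||- Q -> P but a ||-/- ~Q \/ P.
a ||-/- ~Q \/ P: neither disjunct is forced at a.
a ||-/- ~Q since b is accessible from a and b ||- Q.
So the root a does not force the formula.

No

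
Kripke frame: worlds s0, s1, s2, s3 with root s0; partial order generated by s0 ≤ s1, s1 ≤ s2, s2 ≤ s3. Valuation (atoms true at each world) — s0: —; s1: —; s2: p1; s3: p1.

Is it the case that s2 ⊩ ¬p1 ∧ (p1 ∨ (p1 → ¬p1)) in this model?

s2 ⊮ ¬p1 ∧ (p1 ∨ (p1 → ¬p1)) since s2 fails ¬p1.

No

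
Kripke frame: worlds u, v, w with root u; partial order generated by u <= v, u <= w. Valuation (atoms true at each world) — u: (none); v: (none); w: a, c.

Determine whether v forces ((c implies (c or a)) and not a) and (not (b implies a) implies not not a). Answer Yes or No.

v forces ((c implies (c or a)) and not a) and (not (b implies a) implies not not a) since v forces both conjuncts.

Yes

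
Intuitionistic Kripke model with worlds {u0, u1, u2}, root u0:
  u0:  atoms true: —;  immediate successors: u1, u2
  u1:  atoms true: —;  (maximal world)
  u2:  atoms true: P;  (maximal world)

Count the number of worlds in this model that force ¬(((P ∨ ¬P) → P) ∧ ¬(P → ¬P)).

u0: does not force it — u0 ⊮ ¬(((P ∨ ¬P) → P) ∧ ¬(P → ¬P)) since u2 is accessible from u0 and u2 ⊩ ((P ∨ ¬P) → P) ∧ ¬(P → ¬P).
u1: forces it.
u2: does not force it — u2 ⊮ ¬(((P ∨ ¬P) → P) ∧ ¬(P → ¬P)) since u2 is accessible from u2 and u2 ⊩ ((P ∨ ¬P) → P) ∧ ¬(P → ¬P).
Worlds forcing the formula: {u1}.

1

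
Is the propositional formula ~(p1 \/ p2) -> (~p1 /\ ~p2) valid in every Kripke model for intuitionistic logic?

This is a constructively valid De Morgan direction (negated disjunction to conjunction of negations), which is intuitionistically derivable.
From ~(p1 \/ p2): if p1 held then p1 \/ p2 would, contradiction — so ~p1; similarly ~p2.

Yes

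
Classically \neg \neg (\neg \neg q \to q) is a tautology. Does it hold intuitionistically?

This is the double negation of double-negation elimination, which is intuitionistically derivable.
By Glivenko's theorem the double negation of any classical propositional tautology is intuitionistically provable; \neg \neg q \to q is classically a tautology.

Yes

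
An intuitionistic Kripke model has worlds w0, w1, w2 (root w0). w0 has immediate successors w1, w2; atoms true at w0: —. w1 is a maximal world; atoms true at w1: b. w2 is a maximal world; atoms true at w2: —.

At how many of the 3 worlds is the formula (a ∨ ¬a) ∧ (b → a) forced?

w0: does not force it — w0 ⊮ (a ∨ ¬a) ∧ (b → a) since w0 fails b → a.
w1: does not force it.
w2: forces it.
Worlds forcing the formula: {w2}.

1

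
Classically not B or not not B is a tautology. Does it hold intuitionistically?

No

This is the weak law of excluded middle, which is not intuitionistically valid.
A Kripke countermodel: worlds a, b, c; order generated by a <= b, a <= c; atoms true at each world — a:{}; b:{B}; c:{}.
a does not force not B or not not B: neither disjunct is forced at a.
a does not force not B since b is accessible from a and b forces B.
So the root a does not force the formula.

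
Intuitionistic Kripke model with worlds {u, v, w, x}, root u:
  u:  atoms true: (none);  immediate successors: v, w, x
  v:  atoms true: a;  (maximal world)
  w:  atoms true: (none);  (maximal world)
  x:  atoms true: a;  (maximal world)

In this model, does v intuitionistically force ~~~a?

v ||-/- ~~~a since v is accessible from v and v ||- ~~a.
v ||- ~~a: no world accessible from v forces ~a.

No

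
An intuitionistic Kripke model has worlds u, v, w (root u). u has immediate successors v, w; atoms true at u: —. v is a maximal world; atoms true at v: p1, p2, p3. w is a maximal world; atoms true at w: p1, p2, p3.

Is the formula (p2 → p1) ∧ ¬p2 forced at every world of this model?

No

Not every world: u ⊮ (p2 → p1) ∧ ¬p2.
u ⊮ (p2 → p1) ∧ ¬p2 since u fails ¬p2.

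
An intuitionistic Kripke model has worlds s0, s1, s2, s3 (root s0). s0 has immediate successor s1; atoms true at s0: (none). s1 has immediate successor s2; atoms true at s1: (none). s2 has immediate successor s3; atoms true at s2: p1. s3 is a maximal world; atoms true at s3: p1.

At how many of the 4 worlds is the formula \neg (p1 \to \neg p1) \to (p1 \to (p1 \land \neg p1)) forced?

s0: does not force it — s0 \nVdash \neg (p1 \to \neg p1) \to (p1 \to (p1 \land \neg p1)): already at s0 itself, s0 \Vdash \neg (p1 \to \neg p1) but s0 \nVdash p1 \to (p1 \land \neg p1).
s1: does not force it.
s2: does not force it.
s3: does not force it.
Worlds forcing the formula: { }.

0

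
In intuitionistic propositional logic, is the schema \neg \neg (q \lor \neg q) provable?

Yes

This is the double negation of excluded middle, which is intuitionistically derivable.
Assuming \neg (q \lor \neg q): from q we'd get q \lor \neg q, so \neg q; but then q \lor \neg q again — contradiction. Hence \neg \neg (q \lor \neg q).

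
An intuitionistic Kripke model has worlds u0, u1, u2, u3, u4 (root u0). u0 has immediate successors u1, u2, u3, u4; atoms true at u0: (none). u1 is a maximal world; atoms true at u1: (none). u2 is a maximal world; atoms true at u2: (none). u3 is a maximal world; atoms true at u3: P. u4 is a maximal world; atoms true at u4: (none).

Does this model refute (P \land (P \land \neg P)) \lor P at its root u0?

Yes

u0 \nVdash (P \land (P \land \neg P)) \lor P: neither disjunct is forced at u0.
u0 \nVdash P \land (P \land \neg P) since u0 fails P.
So the root u0 does not force (P \land (P \land \neg P)) \lor P; the model is a countermodel.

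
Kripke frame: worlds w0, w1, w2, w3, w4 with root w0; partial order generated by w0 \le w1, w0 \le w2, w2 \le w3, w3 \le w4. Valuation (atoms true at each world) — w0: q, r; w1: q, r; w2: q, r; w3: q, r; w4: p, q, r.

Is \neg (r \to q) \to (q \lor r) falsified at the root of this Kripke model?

No

w0 \Vdash \neg (r \to q) \to (q \lor r) vacuously: no world accessible from w0 forces the antecedent \neg (r \to q).
So the root w0 forces \neg (r \to q) \to (q \lor r); the model is not a countermodel.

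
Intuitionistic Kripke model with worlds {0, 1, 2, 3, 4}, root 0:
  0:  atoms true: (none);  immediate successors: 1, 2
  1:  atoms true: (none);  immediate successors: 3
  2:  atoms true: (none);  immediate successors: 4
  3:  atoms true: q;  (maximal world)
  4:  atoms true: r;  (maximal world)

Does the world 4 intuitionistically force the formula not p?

Yes

4 forces not p: no world accessible from 4 forces p.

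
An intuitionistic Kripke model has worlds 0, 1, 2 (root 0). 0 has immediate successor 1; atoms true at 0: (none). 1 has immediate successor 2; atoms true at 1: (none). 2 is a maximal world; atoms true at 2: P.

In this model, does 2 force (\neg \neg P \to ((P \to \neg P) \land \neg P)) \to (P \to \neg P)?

2 \Vdash (\neg \neg P \to ((P \to \neg P) \land \neg P)) \to (P \to \neg P) vacuously: no world accessible from 2 forces the antecedent \neg \neg P \to ((P \to \neg P) \land \neg P).

Yes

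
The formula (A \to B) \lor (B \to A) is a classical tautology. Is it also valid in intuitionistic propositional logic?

No

This is the Gödel–Dummett linearity axiom, which is not intuitionistically valid.
A Kripke countermodel: worlds a, b, c; order generated by a \le b, a \le c; atoms true at each world — a:{}; b:{A}; c:{B}.
a \nVdash (A \to B) \lor (B \to A): neither disjunct is forced at a.
a \nVdash A \to B: at the accessible world b, b \Vdash A but b \nVdash B.
b lacks atom B, so b \nVdash B.
So the root a does not force the formula.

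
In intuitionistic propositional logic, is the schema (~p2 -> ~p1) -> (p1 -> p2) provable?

This is the converse of contraposition, which is not intuitionistically valid.
A Kripke countermodel: worlds u0, u1; order generated by u0 <= u1; atoms true at each world — u0:{p1}; u1:{p1,p2}.
u0 ||-/- (~p2 -> ~p1) -> (p1 -> p2): already at u0 itself, u0 ||- ~p2 -> ~p1 but u0 ||-/- p1 -> p2.
u0 ||-/- p1 -> p2: already at u0 itself, u0 ||- p1 but u0 ||-/- p2.
u0 lacks atom p2, so u0 ||-/- p2.
So the root u0 does not force the formula.

No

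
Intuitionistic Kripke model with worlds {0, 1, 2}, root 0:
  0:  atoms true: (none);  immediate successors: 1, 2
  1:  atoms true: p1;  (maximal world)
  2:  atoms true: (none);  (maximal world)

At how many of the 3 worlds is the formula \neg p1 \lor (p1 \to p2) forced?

1

0: does not force it — 0 \nVdash \neg p1 \lor (p1 \to p2): neither disjunct is forced at 0.
1: does not force it — 1 \nVdash \neg p1 \lor (p1 \to p2): neither disjunct is forced at 1.
2: forces it.
Worlds forcing the formula: {2}.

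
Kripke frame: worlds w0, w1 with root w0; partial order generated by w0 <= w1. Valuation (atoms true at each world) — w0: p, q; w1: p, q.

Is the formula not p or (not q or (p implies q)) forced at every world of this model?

Yes

w0 forces not p or (not q or (p implies q)) via the disjunct not q or (p implies q).
Since the root w0 forces not p or (not q or (p implies q)) and forcing is persistent (monotone upward), every world forces it.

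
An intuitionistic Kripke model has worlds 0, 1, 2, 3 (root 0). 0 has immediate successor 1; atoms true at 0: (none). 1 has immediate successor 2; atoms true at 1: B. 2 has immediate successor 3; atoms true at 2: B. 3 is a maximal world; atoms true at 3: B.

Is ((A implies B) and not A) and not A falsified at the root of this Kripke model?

No

0 forces ((A implies B) and not A) and not A since 0 forces both conjuncts.
So the root 0 forces ((A implies B) and not A) and not A; the model is not a countermodel.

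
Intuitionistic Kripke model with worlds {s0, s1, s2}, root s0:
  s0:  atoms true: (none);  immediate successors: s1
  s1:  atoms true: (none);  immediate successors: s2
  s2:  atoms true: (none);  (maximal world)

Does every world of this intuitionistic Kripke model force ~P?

s0 ||- ~P: no world accessible from s0 forces P.
Since the root s0 forces ~P and forcing is persistent (monotone upward), every world forces it.

Yes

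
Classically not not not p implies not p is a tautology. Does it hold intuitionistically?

This is triple-negation reduction, which is intuitionistically derivable.
Assume not not not p and suppose p. Then not not p (double-negation introduction), contradicting not not not p. So not p.

Yes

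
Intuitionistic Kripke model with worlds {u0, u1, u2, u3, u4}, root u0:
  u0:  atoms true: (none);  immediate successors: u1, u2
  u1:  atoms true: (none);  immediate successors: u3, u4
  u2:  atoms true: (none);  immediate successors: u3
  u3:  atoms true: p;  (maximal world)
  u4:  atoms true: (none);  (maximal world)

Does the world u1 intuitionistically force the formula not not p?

No

u1 does not force not not p since u4 is accessible from u1 and u4 forces not p.
u4 forces not p: no world accessible from u4 forces p.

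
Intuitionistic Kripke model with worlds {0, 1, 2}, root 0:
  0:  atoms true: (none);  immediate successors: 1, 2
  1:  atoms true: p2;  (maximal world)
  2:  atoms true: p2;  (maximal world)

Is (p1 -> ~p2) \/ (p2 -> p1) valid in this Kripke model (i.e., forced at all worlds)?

Yes

0 ||- (p1 -> ~p2) \/ (p2 -> p1) via the disjunct p1 -> ~p2.
Since the root 0 forces (p1 -> ~p2) \/ (p2 -> p1) and forcing is persistent (monotone upward), every world forces it.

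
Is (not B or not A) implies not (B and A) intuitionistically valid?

This is a constructively valid De Morgan direction (disjunction of negations to negated conjunction), which is intuitionistically derivable.
If not B holds at a world then no accessible world forces B, hence none forces B and A; likewise for not A.

Yes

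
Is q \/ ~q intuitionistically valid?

This is the law of excluded middle, which is not intuitionistically valid.
A Kripke countermodel: worlds a, b; order generated by a <= b; atoms true at each world — a:{}; b:{q}.
a ||-/- q \/ ~q: neither disjunct is forced at a.
a lacks atom q, so a ||-/- q.
So the root a does not force the formula.

No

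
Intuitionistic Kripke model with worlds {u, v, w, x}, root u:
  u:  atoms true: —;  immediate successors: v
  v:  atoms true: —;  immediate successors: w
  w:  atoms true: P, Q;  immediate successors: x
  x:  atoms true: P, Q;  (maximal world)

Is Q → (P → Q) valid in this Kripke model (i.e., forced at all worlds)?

Yes

u ⊩ Q → (P → Q): every world accessible from u that forces Q (namely w, x) also forces P → Q.
Since the root u forces Q → (P → Q) and forcing is persistent (monotone upward), every world forces it.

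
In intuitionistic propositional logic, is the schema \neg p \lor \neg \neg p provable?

No

This is the weak law of excluded middle, which is not intuitionistically valid.
A Kripke countermodel: worlds u0, u1, u2; order generated by u0 \le u1, u0 \le u2; atoms true at each world — u0:{}; u1:{p}; u2:{}.
u0 \nVdash \neg p \lor \neg \neg p: neither disjunct is forced at u0.
u0 \nVdash \neg p since u1 is accessible from u0 and u1 \Vdash p.
So the root u0 does not force the formula.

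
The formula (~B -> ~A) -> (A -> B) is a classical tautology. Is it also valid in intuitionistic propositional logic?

This is the converse of contraposition, which is not intuitionistically valid.
A Kripke countermodel: worlds a, b; order generated by a <= b; atoms true at each world — a:{A}; b:{A,B}.
a ||-/- (~B -> ~A) -> (A -> B): already at a itself, a ||- ~B -> ~A but a ||-/- A -> B.
a ||-/- A -> B: already at a itself, a ||- A but a ||-/- B.
a lacks atom B, so a ||-/- B.
So the root a does not force the formula.

No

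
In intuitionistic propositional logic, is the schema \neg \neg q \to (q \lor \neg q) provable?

This is a variant of double-negation elimination (deriving excluded middle from double negation), which is not intuitionistically valid.
A Kripke countermodel: worlds a, b; order generated by a \le b; atoms true at each world — a:{}; b:{q}.
a \nVdash \neg \neg q \to (q \lor \neg q): already at a itself, a \Vdash \neg \neg q but a \nVdash q \lor \neg q.
a \nVdash q \lor \neg q: neither disjunct is forced at a.
a lacks atom q, so a \nVdash q.
So the root a does not force the formula.

No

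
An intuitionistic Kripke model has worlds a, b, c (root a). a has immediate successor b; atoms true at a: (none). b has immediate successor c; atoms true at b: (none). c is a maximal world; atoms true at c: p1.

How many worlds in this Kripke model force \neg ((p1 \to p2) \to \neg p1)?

0

a: does not force it — a \nVdash \neg ((p1 \to p2) \to \neg p1) since a is accessible from a and a \Vdash (p1 \to p2) \to \neg p1.
b: does not force it — b \nVdash \neg ((p1 \to p2) \to \neg p1) since b is accessible from b and b \Vdash (p1 \to p2) \to \neg p1.
c: does not force it.
Worlds forcing the formula: { }.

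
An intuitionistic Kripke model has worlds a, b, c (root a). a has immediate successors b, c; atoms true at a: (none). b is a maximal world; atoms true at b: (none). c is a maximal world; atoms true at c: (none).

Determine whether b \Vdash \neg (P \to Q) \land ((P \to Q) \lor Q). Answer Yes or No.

No

b \nVdash \neg (P \to Q) \land ((P \to Q) \lor Q) since b fails \neg (P \to Q).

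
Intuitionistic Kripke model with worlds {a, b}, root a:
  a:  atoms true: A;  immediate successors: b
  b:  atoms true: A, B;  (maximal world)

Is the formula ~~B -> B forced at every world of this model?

Not every world: a ||-/- ~~B -> B.
a ||-/- ~~B -> B: already at a itself, a ||- ~~B but a ||-/- B.
a lacks atom B, so a ||-/- B.

No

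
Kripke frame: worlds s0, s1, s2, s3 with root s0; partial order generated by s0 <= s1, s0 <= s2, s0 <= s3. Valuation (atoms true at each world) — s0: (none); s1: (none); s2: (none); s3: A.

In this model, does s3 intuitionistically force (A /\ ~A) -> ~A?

s3 ||- (A /\ ~A) -> ~A vacuously: no world accessible from s3 forces the antecedent A /\ ~A.

Yes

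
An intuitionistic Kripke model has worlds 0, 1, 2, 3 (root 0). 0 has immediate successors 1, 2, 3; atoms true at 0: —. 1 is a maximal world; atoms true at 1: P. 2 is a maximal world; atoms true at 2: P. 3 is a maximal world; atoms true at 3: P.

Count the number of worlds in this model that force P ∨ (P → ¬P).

3

0: does not force it — 0 ⊮ P ∨ (P → ¬P): neither disjunct is forced at 0.
1: forces it.
2: forces it.
3: forces it.
Worlds forcing the formula: {1, 2, 3}.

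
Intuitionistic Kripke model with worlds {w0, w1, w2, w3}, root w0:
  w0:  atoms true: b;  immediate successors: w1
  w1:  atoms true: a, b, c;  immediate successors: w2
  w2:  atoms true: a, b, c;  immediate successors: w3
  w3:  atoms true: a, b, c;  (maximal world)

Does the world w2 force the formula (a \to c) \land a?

Yes

w2 \Vdash (a \to c) \land a since w2 forces both conjuncts.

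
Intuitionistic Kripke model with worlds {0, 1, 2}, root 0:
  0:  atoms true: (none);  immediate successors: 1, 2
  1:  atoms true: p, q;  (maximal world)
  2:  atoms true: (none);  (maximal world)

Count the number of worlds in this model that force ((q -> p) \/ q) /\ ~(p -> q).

0: does not force it — 0 ||-/- ((q -> p) \/ q) /\ ~(p -> q) since 0 fails ~(p -> q).
1: does not force it.
2: does not force it.
Worlds forcing the formula: { }.

0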